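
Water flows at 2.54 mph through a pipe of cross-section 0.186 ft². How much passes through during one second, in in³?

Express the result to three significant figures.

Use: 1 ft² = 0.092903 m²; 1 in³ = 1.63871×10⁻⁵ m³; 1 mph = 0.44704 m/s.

1200 in³

2.54 mph × 0.44704 = 1.13548 m/s
0.186 ft² × 0.092903 = 0.01728 m²
V = v × A × t = 1.13548 m/s × 0.01728 m² × 1 s = 0.0196211 m³
0.0196211 m³ ÷ (1.63871×10⁻⁵ m³/in³) = 1197.35 in³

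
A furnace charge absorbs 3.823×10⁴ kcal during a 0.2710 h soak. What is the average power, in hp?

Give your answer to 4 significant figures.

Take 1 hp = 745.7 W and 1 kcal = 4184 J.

219.9 hp

3.823×10⁴ kcal × 4184 → 1.59954×10⁸ J
0.2710 h × 3600 → 975.6 s
P = E / t = 1.59954×10⁸ J / 975.6 s = 163954 W
163954 W ÷ (745.7 W/hp) = 219.866 hp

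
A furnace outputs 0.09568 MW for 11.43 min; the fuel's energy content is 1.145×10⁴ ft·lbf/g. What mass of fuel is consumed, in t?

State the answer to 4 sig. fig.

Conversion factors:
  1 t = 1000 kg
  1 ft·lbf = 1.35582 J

0.004227 t

0.09568 MW → 95680 W
11.43 min → 685.8 s
E = P × t = 95680 × 685.8 = 6.56173×10⁷ J
1.145×10⁴ ft·lbf/g → 1.55241×10⁷ J/kg
m = E / e_s = 6.56173×10⁷ / 1.55241×10⁷ = 4.2268 kg
In t: 4.2268 / 1000 = 0.0042268 t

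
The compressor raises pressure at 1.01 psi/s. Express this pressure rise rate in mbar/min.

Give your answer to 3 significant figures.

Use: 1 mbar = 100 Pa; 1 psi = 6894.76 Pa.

4180 mbar/min

1.01 psi/s × 6894.76 Pa/psi = 6963.71 Pa/s
6963.71 Pa/s ÷ 100 Pa/mbar × 60 s/min = 4178.23 mbar/min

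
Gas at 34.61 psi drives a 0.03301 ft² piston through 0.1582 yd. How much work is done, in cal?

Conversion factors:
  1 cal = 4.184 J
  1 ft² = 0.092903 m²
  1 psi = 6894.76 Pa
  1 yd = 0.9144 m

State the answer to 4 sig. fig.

34.61 psi → 238628 Pa
0.03301 ft² → 0.00306673 m²
F = P × A = 238628 × 0.00306673 = 731.808 N
0.1582 yd → 0.144658 m
W = F × d = 731.808 × 0.144658 = 105.862 J
In cal: 105.862 / 4.184 = 25.3016 cal

25.30 cal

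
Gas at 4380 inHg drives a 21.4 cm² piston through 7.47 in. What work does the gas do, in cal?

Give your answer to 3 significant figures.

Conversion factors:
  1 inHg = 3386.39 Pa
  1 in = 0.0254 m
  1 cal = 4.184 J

1440 cal

4380 inHg → 1.48324×10⁷ Pa
21.4 cm² → 0.00214 m²
F = P × A = 1.48324×10⁷ × 0.00214 = 31741.3 N
7.47 in → 0.189738 m
W = F × d = 31741.3 × 0.189738 = 6022.53 J
In cal: 6022.53 / 4.184 = 1439.42 cal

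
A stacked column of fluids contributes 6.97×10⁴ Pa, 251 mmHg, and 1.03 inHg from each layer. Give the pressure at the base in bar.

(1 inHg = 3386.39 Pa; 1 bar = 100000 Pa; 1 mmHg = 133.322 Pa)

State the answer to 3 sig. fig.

1.07 bar

6.97×10⁴ Pa (already Pa)
251 mmHg × 133.322 = 33463.8 Pa
1.03 inHg × 3386.39 = 3487.98 Pa
Combined: 69700 + 33463.8 + 3487.98 = 106652 Pa
In bar: 106652 / 100000 = 1.06652 bar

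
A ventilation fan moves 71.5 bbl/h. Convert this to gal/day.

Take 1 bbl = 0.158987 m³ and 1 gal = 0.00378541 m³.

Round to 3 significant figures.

7.21×10⁴ gal/day

71.5 bbl/h × 0.158987 m³/bbl ÷ 3600 s/h = 0.00315766 m³/s
0.00315766 m³/s ÷ 0.00378541 m³/gal × 86400 s/day = 72071.9 gal/day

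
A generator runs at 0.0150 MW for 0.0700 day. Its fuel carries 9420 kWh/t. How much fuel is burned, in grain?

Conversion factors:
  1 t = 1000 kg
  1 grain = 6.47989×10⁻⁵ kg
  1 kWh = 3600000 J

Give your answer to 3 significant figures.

0.0150 MW → 15000 W
0.0700 day → 6048 s
E = P × t = 15000 × 6048 = 9.072×10⁷ J
9420 kWh/t → 3.3912×10⁷ J/kg
m = E / e_s = 9.072×10⁷ / 3.3912×10⁷ = 2.67516 kg
In grain: 2.67516 / 6.47989×10⁻⁵ = 41284 grain

4.13×10⁴ grain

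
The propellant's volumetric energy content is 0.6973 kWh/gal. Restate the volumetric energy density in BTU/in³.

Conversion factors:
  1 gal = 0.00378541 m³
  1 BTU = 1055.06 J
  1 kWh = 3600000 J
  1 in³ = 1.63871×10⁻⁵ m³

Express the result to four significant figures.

0.6973 kWh/gal × 3600000 J/kWh ÷ 0.00378541 m³/gal = 6.63146×10⁸ J/m³
6.63146×10⁸ J/m³ ÷ 1055.06 J/BTU × 1.63871×10⁻⁵ m³/in³ = 10.2999 BTU/in³

10.30 BTU/in³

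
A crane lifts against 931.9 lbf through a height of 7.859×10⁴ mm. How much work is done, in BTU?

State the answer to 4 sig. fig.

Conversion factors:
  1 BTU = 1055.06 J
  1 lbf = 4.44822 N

308.8 BTU

931.9 lbf × 4.44822 = 4145.3 N
7.859×10⁴ mm × 0.001 = 78.59 m
W = F × d = 4145.3 N × 78.59 m = 325779 J
325779 J ÷ (1055.06 J/BTU) = 308.778 BTU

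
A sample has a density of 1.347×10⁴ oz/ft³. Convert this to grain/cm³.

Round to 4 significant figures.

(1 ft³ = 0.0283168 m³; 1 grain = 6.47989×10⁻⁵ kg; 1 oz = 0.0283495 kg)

1.347×10⁴ oz/ft³ × 0.0283495 kg/oz ÷ 0.0283168 m³/ft³ = 13485.6 kg/m³
13485.6 kg/m³ ÷ 6.47989×10⁻⁵ kg/grain × 10⁻⁶ m³/cm³ = 208.115 grain/cm³

208.1 grain/cm³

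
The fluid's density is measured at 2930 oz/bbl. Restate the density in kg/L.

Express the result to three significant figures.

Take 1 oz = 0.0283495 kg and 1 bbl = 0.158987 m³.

0.522 kg/L

2930 oz/bbl × 0.0283495 kg/oz ÷ 0.158987 m³/bbl = 522.458 kg/m³
522.458 kg/m³ × 0.001 m³/L = 0.522458 kg/L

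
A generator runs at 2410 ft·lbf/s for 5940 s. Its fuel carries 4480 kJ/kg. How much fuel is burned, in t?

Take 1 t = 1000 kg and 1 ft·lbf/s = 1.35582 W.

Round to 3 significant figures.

0.00433 t

2410 ft·lbf/s → 3267.53 W
E = P × t = 3267.53 × 5940 = 1.94091×10⁷ J
4480 kJ/kg → 4.48×10⁶ J/kg
m = E / e_s = 1.94091×10⁷ / 4.48×10⁶ = 4.33239 kg
In t: 4.33239 / 1000 = 0.00433239 t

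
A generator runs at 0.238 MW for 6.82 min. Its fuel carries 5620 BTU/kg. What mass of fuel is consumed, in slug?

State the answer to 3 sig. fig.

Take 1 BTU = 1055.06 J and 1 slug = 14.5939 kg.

1.13 slug

0.238 MW → 238000 W
6.82 min → 409.2 s
E = P × t = 238000 × 409.2 = 9.73896×10⁷ J
5620 BTU/kg → 5.92944×10⁶ J/kg
m = E / e_s = 9.73896×10⁷ / 5.92944×10⁶ = 16.4248 kg
In slug: 16.4248 / 14.5939 = 1.12546 slug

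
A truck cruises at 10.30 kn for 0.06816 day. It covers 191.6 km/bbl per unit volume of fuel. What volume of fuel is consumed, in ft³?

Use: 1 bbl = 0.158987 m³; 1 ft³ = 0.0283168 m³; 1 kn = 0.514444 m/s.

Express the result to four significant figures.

0.9144 ft³

10.30 kn → 5.29877 m/s
0.06816 day → 5889.02 s
d = v × t = 5.29877 × 5889.02 = 31204.6 m
191.6 km/bbl → 1.20513×10⁶ m/m³
V = d / (distance per unit fuel) = 31204.6 / 1.20513×10⁶ = 0.0258931 m³
In ft³: 0.0258931 / 0.0283168 = 0.914408 ft³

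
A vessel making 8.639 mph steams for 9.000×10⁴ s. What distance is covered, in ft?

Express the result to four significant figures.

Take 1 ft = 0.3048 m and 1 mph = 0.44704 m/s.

8.639 mph × 0.44704 → 3.86198 m/s
d = v × t = 3.86198 m/s × 90000 s = 347578 m
347578 m ÷ (0.3048 m/ft) = 1.14035×10⁶ ft

1.140×10⁶ ft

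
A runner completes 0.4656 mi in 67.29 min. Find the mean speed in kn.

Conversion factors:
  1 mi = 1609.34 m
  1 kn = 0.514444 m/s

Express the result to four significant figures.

0.3608 kn

0.4656 mi × 1609.34 = 749.309 m
67.29 min × 60 = 4037.4 s
v = d / t = 749.309 m / 4037.4 s = 0.185592 m/s
0.185592 m/s ÷ (0.514444 m/s/kn) = 0.360762 kn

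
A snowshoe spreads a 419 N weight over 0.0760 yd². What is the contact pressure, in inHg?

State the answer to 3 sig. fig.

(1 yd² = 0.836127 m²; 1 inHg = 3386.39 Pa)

1.95 inHg

0.0760 yd² × 0.836127 = 0.0635457 m²
P = F / A = 419 N / 0.0635457 m² = 6593.68 Pa
6593.68 Pa ÷ (3386.39 Pa/inHg) = 1.94711 inHg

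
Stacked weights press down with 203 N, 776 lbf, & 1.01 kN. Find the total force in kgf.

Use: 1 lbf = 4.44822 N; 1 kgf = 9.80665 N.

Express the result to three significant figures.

203 N (already N)
776 lbf × 4.44822 = 3451.82 N
1.01 kN × 1000 = 1010 N
Combined: 203 + 3451.82 + 1010 = 4664.82 N
In kgf: 4664.82 / 9.80665 = 475.679 kgf

476 kgf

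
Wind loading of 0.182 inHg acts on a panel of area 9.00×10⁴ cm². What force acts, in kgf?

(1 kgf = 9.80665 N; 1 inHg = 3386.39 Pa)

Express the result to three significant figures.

566 kgf

0.182 inHg × 3386.39 = 616.323 Pa
9.00×10⁴ cm² × 0.0001 = 9 m²
F = P × A = 616.323 Pa × 9 m² = 5546.91 N
5546.91 N ÷ (9.80665 N/kgf) = 565.627 kgf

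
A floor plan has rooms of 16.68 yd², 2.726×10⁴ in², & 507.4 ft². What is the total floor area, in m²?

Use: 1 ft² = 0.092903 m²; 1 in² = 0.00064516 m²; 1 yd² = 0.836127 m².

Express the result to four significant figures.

78.67 m²

16.68 yd² × 0.836127 → 13.9466 m²
2.726×10⁴ in² × 0.00064516 → 17.5871 m²
507.4 ft² × 0.092903 → 47.139 m²
Total: 13.9466 + 17.5871 + 47.139 = 78.6727 m²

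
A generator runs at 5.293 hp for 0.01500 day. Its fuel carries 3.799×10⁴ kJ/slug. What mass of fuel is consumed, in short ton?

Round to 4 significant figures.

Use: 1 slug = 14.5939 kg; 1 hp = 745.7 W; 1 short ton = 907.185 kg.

5.293 hp → 3946.99 W
0.01500 day → 1296 s
E = P × t = 3946.99 × 1296 = 5.1153×10⁶ J
3.799×10⁴ kJ/slug → 2.60314×10⁶ J/kg
m = E / e_s = 5.1153×10⁶ / 2.60314×10⁶ = 1.96505 kg
In short ton: 1.96505 / 907.185 = 0.0021661 short ton

0.002166 short ton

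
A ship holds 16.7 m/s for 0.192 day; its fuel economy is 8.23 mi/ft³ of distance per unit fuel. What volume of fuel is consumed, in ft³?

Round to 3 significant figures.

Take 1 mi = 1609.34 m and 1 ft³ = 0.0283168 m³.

20.9 ft³

0.192 day → 16588.8 s
d = v × t = 16.7 × 16588.8 = 277033 m
8.23 mi/ft³ → 467739 m/m³
V = d / (distance per unit fuel) = 277033 / 467739 = 0.592281 m³
In ft³: 0.592281 / 0.0283168 = 20.9162 ft³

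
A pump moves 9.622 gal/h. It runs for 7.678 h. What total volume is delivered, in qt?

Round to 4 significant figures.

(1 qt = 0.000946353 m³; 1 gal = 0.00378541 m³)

295.5 qt

9.622 gal/h → 1.01176×10⁻⁵ m³/s
7.678 h → 27640.8 s
V = Q × t = 1.01176×10⁻⁵ × 27640.8 = 0.279659 m³
In qt: 0.279659 / 0.000946353 = 295.512 qt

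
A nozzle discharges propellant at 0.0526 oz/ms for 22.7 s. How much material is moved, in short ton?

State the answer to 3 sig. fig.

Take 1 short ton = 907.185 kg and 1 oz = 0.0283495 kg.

0.0373 short ton

0.0526 oz/ms → 1.49118 kg/s
m = ṁ × t = 1.49118 × 22.7 = 33.8498 kg
In short ton: 33.8498 / 907.185 = 0.037313 short ton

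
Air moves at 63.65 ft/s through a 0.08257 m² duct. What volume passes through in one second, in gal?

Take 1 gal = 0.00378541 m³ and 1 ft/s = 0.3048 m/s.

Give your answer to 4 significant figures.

63.65 ft/s × 0.3048 = 19.4005 m/s
V = v × A × t = 19.4005 m/s × 0.08257 m² × 1 s = 1.6019 m³
1.6019 m³ ÷ (0.00378541 m³/gal) = 423.177 gal

423.2 gal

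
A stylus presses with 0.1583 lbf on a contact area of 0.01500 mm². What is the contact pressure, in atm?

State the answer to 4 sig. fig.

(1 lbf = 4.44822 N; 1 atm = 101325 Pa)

463.3 atm

0.1583 lbf × 4.44822 = 0.704153 N
0.01500 mm² × 10⁻⁶ = 1.5×10⁻⁸ m²
P = F / A = 0.704153 N / 1.5×10⁻⁸ m² = 4.69435×10⁷ Pa
4.69435×10⁷ Pa ÷ (101325 Pa/atm) = 463.296 atm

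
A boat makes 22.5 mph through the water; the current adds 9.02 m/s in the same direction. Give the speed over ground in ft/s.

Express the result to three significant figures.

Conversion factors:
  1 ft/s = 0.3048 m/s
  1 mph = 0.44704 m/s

62.6 ft/s

22.5 mph × 0.44704 = 10.0584 m/s
9.02 m/s (already m/s)
Sum: 10.0584 + 9.02 = 19.0784 m/s
In ft/s: 19.0784 / 0.3048 = 62.5932 ft/s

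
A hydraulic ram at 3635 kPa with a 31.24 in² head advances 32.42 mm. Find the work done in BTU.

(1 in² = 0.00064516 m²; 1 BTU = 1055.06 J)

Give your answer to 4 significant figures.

2.251 BTU

3635 kPa → 3.635×10⁶ Pa
31.24 in² → 0.0201548 m²
F = P × A = 3.635×10⁶ × 0.0201548 = 73262.7 N
32.42 mm → 0.03242 m
W = F × d = 73262.7 × 0.03242 = 2375.18 J
In BTU: 2375.18 / 1055.06 = 2.25123 BTU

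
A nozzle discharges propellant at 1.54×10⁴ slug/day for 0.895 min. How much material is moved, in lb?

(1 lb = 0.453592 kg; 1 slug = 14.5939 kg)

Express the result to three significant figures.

1.54×10⁴ slug/day → 2.60123 kg/s
0.895 min → 53.7 s
m = ṁ × t = 2.60123 × 53.7 = 139.686 kg
In lb: 139.686 / 0.453592 = 307.955 lb

308 lb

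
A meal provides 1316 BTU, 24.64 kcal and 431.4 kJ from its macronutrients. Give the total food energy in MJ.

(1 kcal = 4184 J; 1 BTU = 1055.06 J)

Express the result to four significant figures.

1.923 MJ

1316 BTU × 1055.06 → 1.38846×10⁶ J
24.64 kcal × 4184 → 103094 J
431.4 kJ × 1000 → 431400 J
Combined: 1.38846×10⁶ + 103094 + 431400 = 1.92295×10⁶ J
In MJ: 1.92295×10⁶ / 1000000 = 1.92295 MJ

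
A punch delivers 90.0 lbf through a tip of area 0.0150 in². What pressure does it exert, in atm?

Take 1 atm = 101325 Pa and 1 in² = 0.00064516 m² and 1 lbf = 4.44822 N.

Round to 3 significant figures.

408 atm

90.0 lbf × 4.44822 → 400.34 N
0.0150 in² × 0.00064516 → 9.6774×10⁻⁶ m²
P = F / A = 400.34 N / 9.6774×10⁻⁶ m² = 4.13685×10⁷ Pa
4.13685×10⁷ Pa ÷ (101325 Pa/atm) = 408.275 atm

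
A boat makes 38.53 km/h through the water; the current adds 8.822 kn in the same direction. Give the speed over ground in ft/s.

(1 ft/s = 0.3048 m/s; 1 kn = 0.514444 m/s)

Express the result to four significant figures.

38.53 km/h × (1/3.6) = 10.7028 m/s
8.822 kn × 0.514444 = 4.53842 m/s
Sum: 10.7028 + 4.53842 = 15.2412 m/s
In ft/s: 15.2412 / 0.3048 = 50.0039 ft/s

50.00 ft/s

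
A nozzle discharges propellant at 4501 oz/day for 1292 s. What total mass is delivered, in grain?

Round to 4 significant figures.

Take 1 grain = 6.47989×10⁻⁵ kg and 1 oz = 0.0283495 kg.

2.945×10⁴ grain

4501 oz/day → 0.00147686 kg/s
m = ṁ × t = 0.00147686 × 1292 = 1.9081 kg
In grain: 1.9081 / 6.47989×10⁻⁵ = 29446.5 grain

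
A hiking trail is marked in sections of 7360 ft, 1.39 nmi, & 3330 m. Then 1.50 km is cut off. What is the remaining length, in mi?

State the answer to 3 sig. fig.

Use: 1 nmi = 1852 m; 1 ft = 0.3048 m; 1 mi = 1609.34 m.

4.13 mi

7360 ft × 0.3048 → 2243.33 m
1.39 nmi × 1852 → 2574.28 m
3330 m (already m)
1.50 km × 1000 → 1500 m
Result: 2243.33 + 2574.28 + 3330 − 1500 = 6647.61 m
In mi: 6647.61 / 1609.34 = 4.13064 mi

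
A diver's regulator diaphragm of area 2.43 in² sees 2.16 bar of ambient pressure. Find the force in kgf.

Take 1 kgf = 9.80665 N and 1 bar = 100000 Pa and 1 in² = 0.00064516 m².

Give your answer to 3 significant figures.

2.16 bar × 100000 = 216000 Pa
2.43 in² × 0.00064516 = 0.00156774 m²
F = P × A = 216000 Pa × 0.00156774 m² = 338.632 N
338.632 N ÷ (9.80665 N/kgf) = 34.5309 kgf

34.5 kgf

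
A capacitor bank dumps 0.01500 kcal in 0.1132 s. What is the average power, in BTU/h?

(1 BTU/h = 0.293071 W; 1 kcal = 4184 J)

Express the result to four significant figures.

0.01500 kcal × 4184 = 62.76 J
P = E / t = 62.76 J / 0.1132 s = 554.417 W
554.417 W ÷ (0.293071 W/BTU/h) = 1891.75 BTU/h

1892 BTU/h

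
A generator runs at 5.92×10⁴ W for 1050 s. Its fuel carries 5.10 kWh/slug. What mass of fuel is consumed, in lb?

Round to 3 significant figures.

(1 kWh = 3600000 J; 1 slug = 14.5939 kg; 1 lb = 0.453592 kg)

109 lb

E = P × t = 59200 × 1050 = 6.216×10⁷ J
5.10 kWh/slug → 1.25806×10⁶ J/kg
m = E / e_s = 6.216×10⁷ / 1.25806×10⁶ = 49.4094 kg
In lb: 49.4094 / 0.453592 = 108.929 lb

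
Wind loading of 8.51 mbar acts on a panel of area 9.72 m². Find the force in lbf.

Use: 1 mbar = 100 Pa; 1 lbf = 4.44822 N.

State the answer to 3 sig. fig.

8.51 mbar × 100 → 851 Pa
F = P × A = 851 Pa × 9.72 m² = 8271.72 N
8271.72 N ÷ (4.44822 N/lbf) = 1859.56 lbf

1860 lbf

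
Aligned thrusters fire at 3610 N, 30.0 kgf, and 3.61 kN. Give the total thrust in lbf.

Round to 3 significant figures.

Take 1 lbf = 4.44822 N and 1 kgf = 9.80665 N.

1690 lbf

3610 N (already N)
30.0 kgf × 9.80665 → 294.2 N
3.61 kN × 1000 → 3610 N
Combined: 3610 + 294.2 + 3610 = 7514.2 N
In lbf: 7514.2 / 4.44822 = 1689.26 lbf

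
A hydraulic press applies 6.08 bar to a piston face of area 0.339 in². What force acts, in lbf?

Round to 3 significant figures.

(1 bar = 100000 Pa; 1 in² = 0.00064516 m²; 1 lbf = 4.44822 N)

29.9 lbf

6.08 bar × 100000 → 608000 Pa
0.339 in² × 0.00064516 → 2.18709×10⁻⁴ m²
F = P × A = 608000 Pa × 2.18709×10⁻⁴ m² = 132.975 N
132.975 N ÷ (4.44822 N/lbf) = 29.894 lbf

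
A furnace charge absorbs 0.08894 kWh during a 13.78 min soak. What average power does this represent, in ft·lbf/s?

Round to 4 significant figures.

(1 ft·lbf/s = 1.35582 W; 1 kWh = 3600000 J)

285.6 ft·lbf/s

0.08894 kWh × 3600000 = 320184 J
13.78 min × 60 = 826.8 s
P = E / t = 320184 J / 826.8 s = 387.257 W
387.257 W ÷ (1.35582 W/ft·lbf/s) = 285.626 ft·lbf/s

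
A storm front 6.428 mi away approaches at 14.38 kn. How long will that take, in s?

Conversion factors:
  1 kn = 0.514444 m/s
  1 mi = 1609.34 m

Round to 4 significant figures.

1398 s

6.428 mi × 1609.34 = 10344.8 m
14.38 kn × 0.514444 = 7.3977 m/s
t = d / v = 10344.8 m / 7.3977 m/s = 1398.38 s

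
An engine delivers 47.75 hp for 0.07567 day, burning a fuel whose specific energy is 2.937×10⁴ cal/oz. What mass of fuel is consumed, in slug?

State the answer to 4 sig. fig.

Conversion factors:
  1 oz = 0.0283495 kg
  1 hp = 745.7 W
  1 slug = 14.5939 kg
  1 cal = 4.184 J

47.75 hp → 35607.2 W
0.07567 day → 6537.89 s
E = P × t = 35607.2 × 6537.89 = 2.32796×10⁸ J
2.937×10⁴ cal/oz → 4.33461×10⁶ J/kg
m = E / e_s = 2.32796×10⁸ / 4.33461×10⁶ = 53.7063 kg
In slug: 53.7063 / 14.5939 = 3.68005 slug

3.680 slug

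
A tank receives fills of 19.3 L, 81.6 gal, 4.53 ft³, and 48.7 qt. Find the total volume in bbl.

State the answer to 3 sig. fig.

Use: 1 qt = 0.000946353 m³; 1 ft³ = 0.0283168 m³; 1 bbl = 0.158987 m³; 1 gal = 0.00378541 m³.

19.3 L × 0.001 → 0.0193 m³
81.6 gal × 0.00378541 → 0.308889 m³
4.53 ft³ × 0.0283168 → 0.128275 m³
48.7 qt × 0.000946353 → 0.0460874 m³
Total: 0.0193 + 0.308889 + 0.128275 + 0.0460874 = 0.502551 m³
In bbl: 0.502551 / 0.158987 = 3.16096 bbl

3.16 bbl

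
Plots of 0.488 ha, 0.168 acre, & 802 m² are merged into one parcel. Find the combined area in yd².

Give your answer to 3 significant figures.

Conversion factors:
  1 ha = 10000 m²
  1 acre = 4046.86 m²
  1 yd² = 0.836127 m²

7610 yd²

0.488 ha × 10000 = 4880 m²
0.168 acre × 4046.86 = 679.872 m²
802 m² (already m²)
Combined: 4880 + 679.872 + 802 = 6361.87 m²
In yd²: 6361.87 / 0.836127 = 7608.74 yd²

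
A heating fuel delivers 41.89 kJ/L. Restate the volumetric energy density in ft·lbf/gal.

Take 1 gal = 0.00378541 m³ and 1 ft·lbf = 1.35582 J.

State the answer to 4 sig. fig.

1.170×10⁵ ft·lbf/gal

41.89 kJ/L × 1000 J/kJ ÷ 0.001 m³/L = 4.189×10⁷ J/m³
4.189×10⁷ J/m³ ÷ 1.35582 J/ft·lbf × 0.00378541 m³/gal = 116956 ft·lbf/gal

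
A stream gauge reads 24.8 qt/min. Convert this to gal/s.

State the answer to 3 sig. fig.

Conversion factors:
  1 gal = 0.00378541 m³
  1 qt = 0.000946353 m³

24.8 qt/min × 0.000946353 m³/qt ÷ 60 s/min = 3.91159×10⁻⁴ m³/s
3.91159×10⁻⁴ m³/s ÷ 0.00378541 m³/gal = 0.103333 gal/s

0.103 gal/s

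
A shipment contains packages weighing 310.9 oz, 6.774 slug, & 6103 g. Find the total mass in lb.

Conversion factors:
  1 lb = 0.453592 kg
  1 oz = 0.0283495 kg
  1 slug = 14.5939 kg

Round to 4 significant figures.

250.8 lb

310.9 oz × 0.0283495 → 8.81386 kg
6.774 slug × 14.5939 → 98.8591 kg
6103 g × 0.001 → 6.103 kg
Sum: 8.81386 + 98.8591 + 6.103 = 113.776 kg
In lb: 113.776 / 0.453592 = 250.833 lb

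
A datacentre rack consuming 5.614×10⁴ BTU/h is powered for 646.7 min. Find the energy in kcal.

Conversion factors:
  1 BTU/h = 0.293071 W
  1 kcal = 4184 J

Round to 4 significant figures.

1.526×10⁵ kcal

5.614×10⁴ BTU/h × 0.293071 → 16453 W
646.7 min × 60 → 38802 s
E = P × t = 16453 W × 38802 s = 6.38409×10⁸ J
6.38409×10⁸ J ÷ (4184 J/kcal) = 152583 kcal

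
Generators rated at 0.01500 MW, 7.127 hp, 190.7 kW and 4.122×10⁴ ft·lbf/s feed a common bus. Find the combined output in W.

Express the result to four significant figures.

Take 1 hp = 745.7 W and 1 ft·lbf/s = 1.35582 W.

0.01500 MW × 1000000 → 15000 W
7.127 hp × 745.7 → 5314.6 W
190.7 kW × 1000 → 190700 W
4.122×10⁴ ft·lbf/s × 1.35582 → 55886.9 W
Total: 15000 + 5314.6 + 190700 + 55886.9 = 266902 W

2.669×10⁵ W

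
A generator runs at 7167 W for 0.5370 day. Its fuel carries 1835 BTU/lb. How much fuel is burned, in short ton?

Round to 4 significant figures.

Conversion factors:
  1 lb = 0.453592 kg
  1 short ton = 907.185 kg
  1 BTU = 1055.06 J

0.5370 day → 46396.8 s
E = P × t = 7167 × 46396.8 = 3.32526×10⁸ J
1835 BTU/lb → 4.26823×10⁶ J/kg
m = E / e_s = 3.32526×10⁸ / 4.26823×10⁶ = 77.9072 kg
In short ton: 77.9072 / 907.185 = 0.085878 short ton

0.08588 short ton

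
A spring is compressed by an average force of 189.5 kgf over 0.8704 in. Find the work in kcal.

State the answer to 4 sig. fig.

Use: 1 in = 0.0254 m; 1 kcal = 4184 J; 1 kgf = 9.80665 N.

189.5 kgf × 9.80665 → 1858.36 N
0.8704 in × 0.0254 → 0.0221082 m
W = F × d = 1858.36 N × 0.0221082 m = 41.085 J
41.085 J ÷ (4184 J/kcal) = 0.00981955 kcal

0.009820 kcal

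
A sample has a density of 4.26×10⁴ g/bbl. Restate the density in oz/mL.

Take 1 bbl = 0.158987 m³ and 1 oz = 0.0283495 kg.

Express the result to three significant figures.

4.26×10⁴ g/bbl × 0.001 kg/g ÷ 0.158987 m³/bbl = 267.946 kg/m³
267.946 kg/m³ ÷ 0.0283495 kg/oz × 10⁻⁶ m³/mL = 0.00945152 oz/mL

0.00945 oz/mL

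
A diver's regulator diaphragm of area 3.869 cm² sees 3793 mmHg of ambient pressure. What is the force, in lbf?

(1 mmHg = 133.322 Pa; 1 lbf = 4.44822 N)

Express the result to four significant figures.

3793 mmHg × 133.322 = 505690 Pa
3.869 cm² × 0.0001 = 3.869×10⁻⁴ m²
F = P × A = 505690 Pa × 3.869×10⁻⁴ m² = 195.651 N
195.651 N ÷ (4.44822 N/lbf) = 43.9841 lbf

43.98 lbf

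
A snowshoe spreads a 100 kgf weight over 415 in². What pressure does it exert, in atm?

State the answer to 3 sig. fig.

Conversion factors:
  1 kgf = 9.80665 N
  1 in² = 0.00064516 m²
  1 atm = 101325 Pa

100 kgf × 9.80665 → 980.665 N
415 in² × 0.00064516 → 0.267741 m²
P = F / A = 980.665 N / 0.267741 m² = 3662.74 Pa
3662.74 Pa ÷ (101325 Pa/atm) = 0.0361484 atm

0.0361 atm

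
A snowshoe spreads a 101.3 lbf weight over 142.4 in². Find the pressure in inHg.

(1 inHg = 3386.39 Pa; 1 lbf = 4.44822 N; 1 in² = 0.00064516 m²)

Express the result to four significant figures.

1.448 inHg

101.3 lbf × 4.44822 = 450.605 N
142.4 in² × 0.00064516 = 0.0918708 m²
P = F / A = 450.605 N / 0.0918708 m² = 4904.77 Pa
4904.77 Pa ÷ (3386.39 Pa/inHg) = 1.44838 inHg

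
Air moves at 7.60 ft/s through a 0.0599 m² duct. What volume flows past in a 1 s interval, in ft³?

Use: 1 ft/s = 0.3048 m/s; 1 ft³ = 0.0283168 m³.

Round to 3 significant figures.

7.60 ft/s × 0.3048 → 2.31648 m/s
V = v × A × t = 2.31648 m/s × 0.0599 m² × 1 s = 0.138757 m³
0.138757 m³ ÷ (0.0283168 m³/ft³) = 4.90017 ft³

4.90 ft³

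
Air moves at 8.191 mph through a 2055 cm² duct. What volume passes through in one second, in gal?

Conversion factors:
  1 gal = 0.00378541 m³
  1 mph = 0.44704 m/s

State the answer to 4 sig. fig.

8.191 mph × 0.44704 → 3.6617 m/s
2055 cm² × 0.0001 → 0.2055 m²
V = v × A × t = 3.6617 m/s × 0.2055 m² × 1 s = 0.752479 m³
0.752479 m³ ÷ (0.00378541 m³/gal) = 198.784 gal

198.8 gal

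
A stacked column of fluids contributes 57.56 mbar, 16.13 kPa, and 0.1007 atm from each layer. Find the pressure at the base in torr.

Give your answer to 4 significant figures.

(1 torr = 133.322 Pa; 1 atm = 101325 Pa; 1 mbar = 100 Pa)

240.7 torr

57.56 mbar × 100 = 5756 Pa
16.13 kPa × 1000 = 16130 Pa
0.1007 atm × 101325 = 10203.4 Pa
Total: 5756 + 16130 + 10203.4 = 32089.4 Pa
In torr: 32089.4 / 133.322 = 240.691 torr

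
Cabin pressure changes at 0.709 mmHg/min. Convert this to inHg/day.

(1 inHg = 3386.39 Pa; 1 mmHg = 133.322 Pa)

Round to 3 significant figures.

0.709 mmHg/min × 133.322 Pa/mmHg ÷ 60 s/min = 1.57542 Pa/s
1.57542 Pa/s ÷ 3386.39 Pa/inHg × 86400 s/day = 40.1951 inHg/day

40.2 inHg/day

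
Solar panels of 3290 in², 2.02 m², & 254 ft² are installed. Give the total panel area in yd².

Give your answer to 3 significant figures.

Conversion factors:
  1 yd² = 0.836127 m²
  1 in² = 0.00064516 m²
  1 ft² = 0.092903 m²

33.2 yd²

3290 in² × 0.00064516 → 2.12258 m²
2.02 m² (already m²)
254 ft² × 0.092903 → 23.5974 m²
Sum: 2.12258 + 2.02 + 23.5974 = 27.74 m²
In yd²: 27.74 / 0.836127 = 33.1768 yd²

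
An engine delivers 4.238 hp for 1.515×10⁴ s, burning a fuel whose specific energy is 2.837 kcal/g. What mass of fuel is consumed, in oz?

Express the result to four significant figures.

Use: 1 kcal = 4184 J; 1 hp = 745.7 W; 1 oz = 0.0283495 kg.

142.3 oz

4.238 hp → 3160.28 W
E = P × t = 3160.28 × 15150 = 4.78782×10⁷ J
2.837 kcal/g → 1.187×10⁷ J/kg
m = E / e_s = 4.78782×10⁷ / 1.187×10⁷ = 4.03355 kg
In oz: 4.03355 / 0.0283495 = 142.279 oz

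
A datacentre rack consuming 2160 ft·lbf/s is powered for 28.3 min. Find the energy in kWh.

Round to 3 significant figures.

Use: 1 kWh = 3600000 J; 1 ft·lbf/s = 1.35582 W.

1.38 kWh

2160 ft·lbf/s × 1.35582 = 2928.57 W
28.3 min × 60 = 1698 s
E = P × t = 2928.57 W × 1698 s = 4.97271×10⁶ J
4.97271×10⁶ J ÷ (3600000 J/kWh) = 1.38131 kWh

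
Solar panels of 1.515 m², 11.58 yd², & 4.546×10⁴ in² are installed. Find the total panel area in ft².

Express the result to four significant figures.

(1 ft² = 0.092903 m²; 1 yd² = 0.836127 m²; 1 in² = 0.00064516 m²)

1.515 m² (already m²)
11.58 yd² × 0.836127 = 9.68235 m²
4.546×10⁴ in² × 0.00064516 = 29.329 m²
Combined: 1.515 + 9.68235 + 29.329 = 40.5264 m²
In ft²: 40.5264 / 0.092903 = 436.223 ft²

436.2 ft²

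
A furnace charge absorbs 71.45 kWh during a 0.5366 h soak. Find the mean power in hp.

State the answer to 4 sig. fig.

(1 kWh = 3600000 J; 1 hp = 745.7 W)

71.45 kWh × 3600000 → 2.5722×10⁸ J
0.5366 h × 3600 → 1931.76 s
P = E / t = 2.5722×10⁸ J / 1931.76 s = 133153 W
133153 W ÷ (745.7 W/hp) = 178.561 hp

178.6 hp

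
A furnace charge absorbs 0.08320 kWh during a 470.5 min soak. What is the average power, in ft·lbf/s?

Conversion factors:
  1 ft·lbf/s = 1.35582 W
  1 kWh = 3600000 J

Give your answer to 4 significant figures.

0.08320 kWh × 3600000 = 299520 J
470.5 min × 60 = 28230 s
P = E / t = 299520 J / 28230 s = 10.61 W
10.61 W ÷ (1.35582 W/ft·lbf/s) = 7.82552 ft·lbf/s

7.826 ft·lbf/s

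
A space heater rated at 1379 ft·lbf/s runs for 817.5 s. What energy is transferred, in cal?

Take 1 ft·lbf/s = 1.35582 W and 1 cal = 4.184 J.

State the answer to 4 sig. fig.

1379 ft·lbf/s × 1.35582 = 1869.68 W
E = P × t = 1869.68 W × 817.5 s = 1.52846×10⁶ J
1.52846×10⁶ J ÷ (4.184 J/cal) = 365311 cal

3.653×10⁵ cal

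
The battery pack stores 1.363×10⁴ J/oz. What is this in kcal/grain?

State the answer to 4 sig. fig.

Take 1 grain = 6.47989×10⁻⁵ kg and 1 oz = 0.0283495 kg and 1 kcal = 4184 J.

1.363×10⁴ J/oz ÷ 0.0283495 kg/oz = 480784 J/kg
480784 J/kg ÷ 4184 J/kcal × 6.47989×10⁻⁵ kg/grain = 0.00744605 kcal/grain

0.007446 kcal/grain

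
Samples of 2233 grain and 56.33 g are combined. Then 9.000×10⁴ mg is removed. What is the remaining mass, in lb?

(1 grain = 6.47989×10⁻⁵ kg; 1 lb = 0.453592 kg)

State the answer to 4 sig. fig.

2233 grain × 6.47989×10⁻⁵ = 0.144696 kg
56.33 g × 0.001 = 0.05633 kg
9.000×10⁴ mg × 10⁻⁶ = 0.09 kg
Result: 0.144696 + 0.05633 − 0.09 = 0.111026 kg
In lb: 0.111026 / 0.453592 = 0.244771 lb

0.2448 lb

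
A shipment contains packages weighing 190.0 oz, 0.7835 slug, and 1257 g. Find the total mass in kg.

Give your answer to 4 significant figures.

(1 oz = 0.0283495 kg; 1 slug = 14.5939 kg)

18.08 kg

190.0 oz × 0.0283495 = 5.3864 kg
0.7835 slug × 14.5939 = 11.4343 kg
1257 g × 0.001 = 1.257 kg
Total: 5.3864 + 11.4343 + 1.257 = 18.0777 kg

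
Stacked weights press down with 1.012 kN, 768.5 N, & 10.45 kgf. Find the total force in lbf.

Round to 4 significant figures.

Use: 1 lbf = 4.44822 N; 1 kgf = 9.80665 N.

1.012 kN × 1000 → 1012 N
768.5 N (already N)
10.45 kgf × 9.80665 → 102.479 N
Combined: 1012 + 768.5 + 102.479 = 1882.98 N
In lbf: 1882.98 / 4.44822 = 423.311 lbf

423.3 lbf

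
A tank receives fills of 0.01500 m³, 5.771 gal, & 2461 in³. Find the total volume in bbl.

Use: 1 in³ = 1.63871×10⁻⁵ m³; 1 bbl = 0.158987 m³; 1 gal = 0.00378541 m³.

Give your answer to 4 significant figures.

0.4854 bbl

0.01500 m³ (already m³)
5.771 gal × 0.00378541 = 0.0218456 m³
2461 in³ × 1.63871×10⁻⁵ = 0.0403287 m³
Combined: 0.015 + 0.0218456 + 0.0403287 = 0.0771743 m³
In bbl: 0.0771743 / 0.158987 = 0.485413 bbl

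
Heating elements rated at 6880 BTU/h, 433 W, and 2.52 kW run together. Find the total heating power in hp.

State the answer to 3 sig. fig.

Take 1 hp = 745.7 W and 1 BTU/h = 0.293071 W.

6.66 hp

6880 BTU/h × 0.293071 → 2016.33 W
433 W (already W)
2.52 kW × 1000 → 2520 W
Sum: 2016.33 + 433 + 2520 = 4969.33 W
In hp: 4969.33 / 745.7 = 6.66398 hp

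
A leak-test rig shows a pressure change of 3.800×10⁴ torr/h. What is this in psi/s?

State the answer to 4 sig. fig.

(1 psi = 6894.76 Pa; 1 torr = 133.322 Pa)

3.800×10⁴ torr/h × 133.322 Pa/torr ÷ 3600 s/h = 1407.29 Pa/s
1407.29 Pa/s ÷ 6894.76 Pa/psi = 0.20411 psi/s

0.2041 psi/s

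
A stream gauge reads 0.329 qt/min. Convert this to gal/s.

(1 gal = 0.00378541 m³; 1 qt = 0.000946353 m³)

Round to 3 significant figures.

0.329 qt/min × 0.000946353 m³/qt ÷ 60 s/min = 5.18917×10⁻⁶ m³/s
5.18917×10⁻⁶ m³/s ÷ 0.00378541 m³/gal = 0.00137083 gal/s

0.00137 gal/s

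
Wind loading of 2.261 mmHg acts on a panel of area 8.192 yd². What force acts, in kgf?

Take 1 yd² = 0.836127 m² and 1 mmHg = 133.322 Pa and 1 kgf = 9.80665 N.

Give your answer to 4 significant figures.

210.5 kgf

2.261 mmHg × 133.322 → 301.441 Pa
8.192 yd² × 0.836127 → 6.84955 m²
F = P × A = 301.441 Pa × 6.84955 m² = 2064.74 N
2064.74 N ÷ (9.80665 N/kgf) = 210.545 kgf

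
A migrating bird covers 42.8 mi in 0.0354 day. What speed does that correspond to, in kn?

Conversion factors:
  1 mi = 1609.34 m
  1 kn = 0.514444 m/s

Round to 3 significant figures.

43.8 kn

42.8 mi × 1609.34 → 68879.8 m
0.0354 day × 86400 → 3058.56 s
v = d / t = 68879.8 m / 3058.56 s = 22.5203 m/s
22.5203 m/s ÷ (0.514444 m/s/kn) = 43.776 kn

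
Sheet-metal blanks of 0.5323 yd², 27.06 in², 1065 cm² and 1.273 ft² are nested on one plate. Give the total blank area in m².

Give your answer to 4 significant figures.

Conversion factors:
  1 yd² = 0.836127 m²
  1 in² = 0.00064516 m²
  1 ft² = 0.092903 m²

0.6873 m²

0.5323 yd² × 0.836127 = 0.44507 m²
27.06 in² × 0.00064516 = 0.017458 m²
1065 cm² × 0.0001 = 0.1065 m²
1.273 ft² × 0.092903 = 0.118266 m²
Combined: 0.44507 + 0.017458 + 0.1065 + 0.118266 = 0.687294 m²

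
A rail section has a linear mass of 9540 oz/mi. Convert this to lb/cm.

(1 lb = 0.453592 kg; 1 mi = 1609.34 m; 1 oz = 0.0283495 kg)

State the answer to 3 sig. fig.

0.00370 lb/cm

9540 oz/mi × 0.0283495 kg/oz ÷ 1609.34 m/mi = 0.168053 kg/m
0.168053 kg/m ÷ 0.453592 kg/lb × 0.01 m/cm = 0.00370494 lb/cm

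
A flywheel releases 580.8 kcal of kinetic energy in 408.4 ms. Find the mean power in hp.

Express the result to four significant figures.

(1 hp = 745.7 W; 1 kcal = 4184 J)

7979 hp

580.8 kcal × 4184 → 2.43007×10⁶ J
408.4 ms × 0.001 → 0.4084 s
P = E / t = 2.43007×10⁶ J / 0.4084 s = 5.95022×10⁶ W
5.95022×10⁶ W ÷ (745.7 W/hp) = 7979.38 hp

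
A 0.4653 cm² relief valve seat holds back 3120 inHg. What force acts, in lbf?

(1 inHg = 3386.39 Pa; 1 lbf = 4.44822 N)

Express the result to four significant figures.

110.5 lbf

3120 inHg × 3386.39 → 1.05655×10⁷ Pa
0.4653 cm² × 0.0001 → 4.653×10⁻⁵ m²
F = P × A = 1.05655×10⁷ Pa × 4.653×10⁻⁵ m² = 491.613 N
491.613 N ÷ (4.44822 N/lbf) = 110.519 lbf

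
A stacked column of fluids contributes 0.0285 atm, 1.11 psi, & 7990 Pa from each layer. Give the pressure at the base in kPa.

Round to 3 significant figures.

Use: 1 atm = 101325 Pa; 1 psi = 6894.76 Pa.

18.5 kPa

0.0285 atm × 101325 = 2887.76 Pa
1.11 psi × 6894.76 = 7653.18 Pa
7990 Pa (already Pa)
Total: 2887.76 + 7653.18 + 7990 = 18530.9 Pa
In kPa: 18530.9 / 1000 = 18.5309 kPa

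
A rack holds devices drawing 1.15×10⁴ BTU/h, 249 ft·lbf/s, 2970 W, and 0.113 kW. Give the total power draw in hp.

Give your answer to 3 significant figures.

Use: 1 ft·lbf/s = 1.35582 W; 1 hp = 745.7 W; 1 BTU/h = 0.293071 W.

9.11 hp

1.15×10⁴ BTU/h × 0.293071 = 3370.32 W
249 ft·lbf/s × 1.35582 = 337.599 W
2970 W (already W)
0.113 kW × 1000 = 113 W
Total: 3370.32 + 337.599 + 2970 + 113 = 6790.92 W
In hp: 6790.92 / 745.7 = 9.10677 hp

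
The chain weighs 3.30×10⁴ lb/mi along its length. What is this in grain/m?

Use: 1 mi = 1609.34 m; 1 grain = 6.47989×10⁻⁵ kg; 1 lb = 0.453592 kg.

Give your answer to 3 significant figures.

1.44×10⁵ grain/m

3.30×10⁴ lb/mi × 0.453592 kg/lb ÷ 1609.34 m/mi = 9.30104 kg/m
9.30104 kg/m ÷ 6.47989×10⁻⁵ kg/grain = 143537 grain/m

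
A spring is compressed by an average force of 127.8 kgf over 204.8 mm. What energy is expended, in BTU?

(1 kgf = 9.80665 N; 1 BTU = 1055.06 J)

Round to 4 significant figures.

127.8 kgf × 9.80665 = 1253.29 N
204.8 mm × 0.001 = 0.2048 m
W = F × d = 1253.29 N × 0.2048 m = 256.674 J
256.674 J ÷ (1055.06 J/BTU) = 0.243279 BTU

0.2433 BTU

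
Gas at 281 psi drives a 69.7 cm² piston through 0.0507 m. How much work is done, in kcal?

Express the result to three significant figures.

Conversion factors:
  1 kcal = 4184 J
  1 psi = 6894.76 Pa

0.164 kcal

281 psi → 1.93743×10⁶ Pa
69.7 cm² → 0.00697 m²
F = P × A = 1.93743×10⁶ × 0.00697 = 13503.9 N
W = F × d = 13503.9 × 0.0507 = 684.648 J
In kcal: 684.648 / 4184 = 0.163635 kcal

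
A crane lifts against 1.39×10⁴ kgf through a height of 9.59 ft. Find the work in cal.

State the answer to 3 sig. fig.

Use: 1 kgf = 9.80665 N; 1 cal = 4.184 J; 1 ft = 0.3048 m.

9.52×10⁴ cal

1.39×10⁴ kgf × 9.80665 = 136312 N
9.59 ft × 0.3048 = 2.92303 m
W = F × d = 136312 N × 2.92303 m = 398444 J
398444 J ÷ (4.184 J/cal) = 95230.4 cal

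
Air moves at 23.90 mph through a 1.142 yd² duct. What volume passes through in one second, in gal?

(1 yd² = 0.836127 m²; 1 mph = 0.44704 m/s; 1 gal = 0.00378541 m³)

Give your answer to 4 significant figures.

2695 gal

23.90 mph × 0.44704 → 10.6843 m/s
1.142 yd² × 0.836127 → 0.954857 m²
V = v × A × t = 10.6843 m/s × 0.954857 m² × 1 s = 10.202 m³
10.202 m³ ÷ (0.00378541 m³/gal) = 2695.08 gal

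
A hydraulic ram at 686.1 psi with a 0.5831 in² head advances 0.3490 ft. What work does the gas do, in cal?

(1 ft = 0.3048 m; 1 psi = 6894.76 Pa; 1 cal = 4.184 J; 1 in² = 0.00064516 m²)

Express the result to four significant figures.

45.24 cal

686.1 psi → 4.73049×10⁶ Pa
0.5831 in² → 3.76193×10⁻⁴ m²
F = P × A = 4.73049×10⁶ × 3.76193×10⁻⁴ = 1779.58 N
0.3490 ft → 0.106375 m
W = F × d = 1779.58 × 0.106375 = 189.303 J
In cal: 189.303 / 4.184 = 45.2445 cal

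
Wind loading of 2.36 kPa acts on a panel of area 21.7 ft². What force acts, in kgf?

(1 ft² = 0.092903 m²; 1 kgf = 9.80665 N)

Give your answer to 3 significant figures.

485 kgf

2.36 kPa × 1000 = 2360 Pa
21.7 ft² × 0.092903 = 2.016 m²
F = P × A = 2360 Pa × 2.016 m² = 4757.76 N
4757.76 N ÷ (9.80665 N/kgf) = 485.157 kgf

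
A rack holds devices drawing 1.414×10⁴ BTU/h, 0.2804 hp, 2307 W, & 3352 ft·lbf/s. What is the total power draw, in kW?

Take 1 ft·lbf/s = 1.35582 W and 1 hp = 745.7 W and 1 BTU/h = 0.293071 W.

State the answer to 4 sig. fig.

1.414×10⁴ BTU/h × 0.293071 = 4144.02 W
0.2804 hp × 745.7 = 209.094 W
2307 W (already W)
3352 ft·lbf/s × 1.35582 = 4544.71 W
Sum: 4144.02 + 209.094 + 2307 + 4544.71 = 11204.8 W
In kW: 11204.8 / 1000 = 11.2048 kW

11.20 kW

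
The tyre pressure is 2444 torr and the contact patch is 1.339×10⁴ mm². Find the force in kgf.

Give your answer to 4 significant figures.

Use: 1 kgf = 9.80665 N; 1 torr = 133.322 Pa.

2444 torr × 133.322 → 325839 Pa
1.339×10⁴ mm² × 10⁻⁶ → 0.01339 m²
F = P × A = 325839 Pa × 0.01339 m² = 4362.98 N
4362.98 N ÷ (9.80665 N/kgf) = 444.9 kgf

444.9 kgf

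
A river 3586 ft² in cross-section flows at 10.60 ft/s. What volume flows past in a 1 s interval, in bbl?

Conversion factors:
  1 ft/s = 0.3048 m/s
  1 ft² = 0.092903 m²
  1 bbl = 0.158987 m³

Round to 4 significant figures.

6770 bbl

10.60 ft/s × 0.3048 = 3.23088 m/s
3586 ft² × 0.092903 = 333.15 m²
V = v × A × t = 3.23088 m/s × 333.15 m² × 1 s = 1076.37 m³
1076.37 m³ ÷ (0.158987 m³/bbl) = 6770.18 bbl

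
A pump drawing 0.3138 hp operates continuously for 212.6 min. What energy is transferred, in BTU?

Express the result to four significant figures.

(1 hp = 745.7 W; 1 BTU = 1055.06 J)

0.3138 hp × 745.7 → 234.001 W
212.6 min × 60 → 12756 s
E = P × t = 234.001 W × 12756 s = 2.98492×10⁶ J
2.98492×10⁶ J ÷ (1055.06 J/BTU) = 2829.15 BTU

2829 BTU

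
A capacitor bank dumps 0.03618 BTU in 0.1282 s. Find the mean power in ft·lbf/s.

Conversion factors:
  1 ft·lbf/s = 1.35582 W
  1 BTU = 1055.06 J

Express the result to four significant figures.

0.03618 BTU × 1055.06 → 38.1721 J
P = E / t = 38.1721 J / 0.1282 s = 297.754 W
297.754 W ÷ (1.35582 W/ft·lbf/s) = 219.612 ft·lbf/s

219.6 ft·lbf/s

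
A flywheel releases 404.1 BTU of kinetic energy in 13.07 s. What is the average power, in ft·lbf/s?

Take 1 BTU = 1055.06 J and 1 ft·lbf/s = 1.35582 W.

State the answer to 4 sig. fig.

2.406×10⁴ ft·lbf/s

404.1 BTU × 1055.06 → 426350 J
P = E / t = 426350 J / 13.07 s = 32620.5 W
32620.5 W ÷ (1.35582 W/ft·lbf/s) = 24059.6 ft·lbf/s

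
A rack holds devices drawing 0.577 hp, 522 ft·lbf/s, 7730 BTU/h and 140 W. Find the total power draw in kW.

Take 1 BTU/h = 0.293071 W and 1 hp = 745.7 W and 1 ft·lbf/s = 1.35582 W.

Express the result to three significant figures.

3.54 kW

0.577 hp × 745.7 → 430.269 W
522 ft·lbf/s × 1.35582 → 707.738 W
7730 BTU/h × 0.293071 → 2265.44 W
140 W (already W)
Combined: 430.269 + 707.738 + 2265.44 + 140 = 3543.45 W
In kW: 3543.45 / 1000 = 3.54345 kW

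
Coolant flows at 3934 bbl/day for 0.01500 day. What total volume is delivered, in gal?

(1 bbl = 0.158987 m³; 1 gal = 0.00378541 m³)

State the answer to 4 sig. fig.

3934 bbl/day → 0.00723906 m³/s
0.01500 day → 1296 s
V = Q × t = 0.00723906 × 1296 = 9.38182 m³
In gal: 9.38182 / 0.00378541 = 2478.42 gal

2478 gal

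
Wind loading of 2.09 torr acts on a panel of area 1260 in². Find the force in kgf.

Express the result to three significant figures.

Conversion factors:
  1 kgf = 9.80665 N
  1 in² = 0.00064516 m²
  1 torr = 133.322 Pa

2.09 torr × 133.322 = 278.643 Pa
1260 in² × 0.00064516 = 0.812902 m²
F = P × A = 278.643 Pa × 0.812902 m² = 226.509 N
226.509 N ÷ (9.80665 N/kgf) = 23.0975 kgf

23.1 kgf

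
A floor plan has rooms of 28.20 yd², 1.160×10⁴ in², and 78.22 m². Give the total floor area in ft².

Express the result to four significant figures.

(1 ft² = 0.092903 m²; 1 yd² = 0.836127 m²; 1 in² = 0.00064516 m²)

28.20 yd² × 0.836127 = 23.5788 m²
1.160×10⁴ in² × 0.00064516 = 7.48386 m²
78.22 m² (already m²)
Total: 23.5788 + 7.48386 + 78.22 = 109.283 m²
In ft²: 109.283 / 0.092903 = 1176.31 ft²

1176 ft²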